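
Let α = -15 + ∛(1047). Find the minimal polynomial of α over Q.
m_α(x) = x^3 + 45x^2 + 675x + 2328

Set β = α + 15 = ∛(1047), so β^3 = 1047. Then (α + 15)^3 - 1047 = 0, i.e. α is a root of g(x) = (x + 15)^3 - 1047 = x^3 + 45x^2 + 675x + 2328. Since g(x) = h(x + 15) where h(x) = x^3 - 1047, and h is irreducible over Q (because 1047 is not a perfect cube, so h has no rational root, and a monic cubic with no rational root is irreducible), g is also irreducible (irreducibility is preserved under the substitution x → x + 15). Hence m_α(x) = x^3 + 45x^2 + 675x + 2328.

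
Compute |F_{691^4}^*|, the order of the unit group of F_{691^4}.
|F_{691^4}^*| = 227988105360

F_{691^4} has 691^4 = 227988105361 elements; its multiplicative group consists of all nonzero elements, so |F_{691^4}^*| = 227988105361 - 1 = 227988105360. (It is cyclic since any finite subgroup of the multiplicative group of a field is cyclic.)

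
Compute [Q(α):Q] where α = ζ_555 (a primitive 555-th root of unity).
[Q(α):Q] = 288

The minimal polynomial of ζ_555 over Q is the 555-th cyclotomic polynomial Φ_555(x), which is irreducible over Q and has degree φ(555) = 288. Hence [Q(α):Q] = φ(555) = 288.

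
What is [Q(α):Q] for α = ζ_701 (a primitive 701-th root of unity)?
[Q(α):Q] = 700

The minimal polynomial of ζ_701 over Q is the 701-th cyclotomic polynomial Φ_701(x), which is irreducible over Q and has degree φ(701) = 700. Hence [Q(α):Q] = φ(701) = 700.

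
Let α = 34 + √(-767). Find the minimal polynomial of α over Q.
m_α(x) = x^2 - 68x + 1923

From α - 34 = √(-767), squaring gives (α - 34)^2 = -767, i.e. α^2 - 68α + 1156 = -767, so α^2 - 68α + 1923 = 0. The discriminant of x^2 - 68x + 1923 is (-68)^2 - 4·(1923) = 4624 - 7692 = -3068, and 4·(-767) is not a perfect square in Q since -767 is squarefree and ≠ 1. Hence x^2 - 68x + 1923 is irreducible over Q and is the minimal polynomial of α.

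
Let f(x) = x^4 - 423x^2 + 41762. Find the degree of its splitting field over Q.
[K : Q] = 4

Solving the quadratic in x^2: x^2 = (423 ± √(423^2 - 4·41762))/2 = (423 ± √11881)/2 = (423 ± 109)/2, giving x^2 = 266 or x^2 = 157. So f(x) = (x^2 - 266)(x^2 - 157) and the roots of f are ±√266, ±√157. Hence the splitting field is K = Q(√266, √157). Since 266 and 157 are distinct squarefree integers > 1, their product 41762 is not a perfect square, so √157 ∉ Q(√266). By the tower law [K:Q] = [Q(√266,√157):Q(√266)] · [Q(√266):Q] = 2 · 2 = 4.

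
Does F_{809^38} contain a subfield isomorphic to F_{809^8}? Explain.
No: F_{809^8} is not a subfield of F_{809^38}

F_{p^m} embeds in F_{p^n} iff m | n. Here 8 ∤ 38 (since 38 = 4·8 + 6 with remainder 6 ≠ 0), so F_{809^8} is not a subfield of F_{809^38}. Equivalently: if it were, the tower law would give 8 = [F_{809^8}:F_809] dividing [F_{809^38}:F_809] = 38, contradiction.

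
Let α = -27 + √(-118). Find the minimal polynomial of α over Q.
m_α(x) = x^2 + 54x + 847

From α + 27 = √(-118), squaring gives (α + 27)^2 = -118, i.e. α^2 + 54α + 729 = -118, so α^2 + 54α + 847 = 0. The discriminant of x^2 + 54x + 847 is (54)^2 - 4·(847) = 2916 - 3388 = -472, and 4·(-118) is not a perfect square in Q since -118 is squarefree and ≠ 1. Hence x^2 + 54x + 847 is irreducible over Q and is the minimal polynomial of α.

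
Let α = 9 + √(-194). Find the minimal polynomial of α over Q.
m_α(x) = x^2 - 18x + 275

From α - 9 = √(-194), squaring gives (α - 9)^2 = -194, i.e. α^2 - 18α + 81 = -194, so α^2 - 18α + 275 = 0. The discriminant of x^2 - 18x + 275 is (-18)^2 - 4·(275) = 324 - 1100 = -776, and 4·(-194) is not a perfect square in Q since -194 is squarefree and ≠ 1. Hence x^2 - 18x + 275 is irreducible over Q and is the minimal polynomial of α.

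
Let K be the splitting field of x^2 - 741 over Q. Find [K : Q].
[K : Q] = 2

f(x) = x^2 - 741 factors as (x - √741)(x + √741). The splitting field is K = Q(√741). Since 741 is squarefree and > 1, it is not a perfect square, so x^2 - 741 is irreducible over Q and [Q(√741) : Q] = 2. Hence [K : Q] = 2.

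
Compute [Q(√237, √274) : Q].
[Q(√237, √274) : Q] = 4

[Q(√237):Q] = 2 (min poly x^2 - 237, irreducible since 237 is squarefree > 1). For the top step, suppose √274 ∈ Q(√237), say √274 = c + d√237 with c, d ∈ Q. Squaring: 274 = c^2 + 237d^2 + 2cd√237. Since √237 ∉ Q this forces 2cd = 0. If d = 0 then √274 = c ∈ Q, contradicting 274 squarefree > 1. If c = 0 then 274 = 237d^2, so 237·274 = (237d)^2 is a perfect square in Q — but 237·274 = 64938 is not a perfect square (since 237 and 274 are distinct squarefree integers). Contradiction. Hence √274 ∉ Q(√237), so x^2 - 274 stays irreducible over Q(√237) and [Q(√237, √274) : Q(√237)] = 2. By the tower law, [Q(√237, √274) : Q] = 2 · 2 = 4.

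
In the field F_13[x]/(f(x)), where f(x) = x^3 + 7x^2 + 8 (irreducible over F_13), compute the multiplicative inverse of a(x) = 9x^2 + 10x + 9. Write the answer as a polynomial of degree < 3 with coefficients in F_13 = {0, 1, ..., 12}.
a(x)^(-1) ≡ 2x + 6 (mod f(x))

Since f is irreducible over F_13, F_13[x]/(f) is a field and a(x) ≠ 0 has an inverse. Apply the extended Euclidean algorithm to f(x) and a(x) in F_13[x]: f(x) = (3x + 9)·a(x) + (5). The last nonzero remainder is the constant 5 = gcd(f, a) in F_13. Back-substituting through the division chain expresses 5 = s(x)·a(x) + t(x)·f(x) with s(x) ≡ 10x + 4 (mod f), so (10x + 4)·a(x) ≡ 5 (mod f). Multiplying by 5^(-1) ≡ 8 in F_13 gives a(x)^(-1) ≡ 8·(10x + 4) ≡ 2x + 6 (mod f). Check: (9x^2 + 10x + 9)·(2x + 6) = 5x^3 + 9x^2 + 2 ≡ 1 (mod x^3 + 7x^2 + 8).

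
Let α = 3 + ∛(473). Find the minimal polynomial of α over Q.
m_α(x) = x^3 - 9x^2 + 27x - 500

Set β = α - 3 = ∛(473), so β^3 = 473. Then (α - 3)^3 - 473 = 0, i.e. α is a root of g(x) = (x - 3)^3 - 473 = x^3 - 9x^2 + 27x - 500. Since g(x) = h(x - 3) where h(x) = x^3 - 473, and h is irreducible over Q (because 473 is not a perfect cube, so h has no rational root, and a monic cubic with no rational root is irreducible), g is also irreducible (irreducibility is preserved under the substitution x → x - 3). Hence m_α(x) = x^3 - 9x^2 + 27x - 500.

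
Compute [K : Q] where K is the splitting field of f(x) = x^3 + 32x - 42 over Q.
[K : Q] = 6

By the rational root test, any rational root of the monic integer polynomial f(x) = x^3 + 32x - 42 must be an integer dividing the constant term -42, i.e. one of ±{1, 2, 3, 6, 7, 14, 21, 42}. Evaluating: f(1) = -9, f(-1) = -75, f(2) = 30, f(-2) = -114, f(3) = 81, f(-3) = -165, f(6) = 366, f(-6) = -450, f(7) = 525, f(-7) = -609, f(14) = 3150, f(-14) = -3234, f(21) = 9891, f(-21) = -9975, f(42) = 75390, f(-42) = -75474; none is 0, so f has no rational root and is therefore irreducible over Q (a cubic with no linear factor over a field is irreducible). For an irreducible cubic, the Galois group is A_3 or S_3 according as the discriminant disc(f) = -4a^3 - 27b^2 = -4·(32)^3 - 27·(-42)^2 = -178700 is or is not a square in Q. Here disc(f) = -178700 is not a perfect square in Q, so the Galois group of f over Q is not contained in A_3 and must be all of S_3. The splitting field has degree |S_3| = 6 over Q, so [K : Q] = 6.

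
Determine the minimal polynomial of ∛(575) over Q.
m_α(x) = x^3 - 575

α satisfies α^3 = 575, so x^3 - 575 annihilates α. By the rational root test, a rational root p/q (in lowest terms) of x^3 - 575 would satisfy p^3 = 575 q^3, forcing q = 1 and p^3 = 575; but 575 is not a perfect cube, contradiction. A monic cubic over Q with no rational root is irreducible (any nontrivial factorization would include a linear factor). Hence x^3 - 575 is the minimal polynomial of α, and in particular [Q(α):Q] = 3.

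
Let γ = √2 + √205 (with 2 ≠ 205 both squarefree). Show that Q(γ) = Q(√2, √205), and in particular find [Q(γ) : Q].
[Q(γ) : Q] = 4 (equivalently, Q(γ) = Q(√2, √205))

Obviously Q(γ) ⊆ Q(√2, √205), and [Q(√2, √205):Q] = 4 (since 2, 205 are distinct squarefree integers > 1 with 410 not a perfect square). To show equality we compute the minimal polynomial of γ. From γ = √2 + √205: γ^2 = 2 + 2√(410) + 205 = 207 + 2√(410), so γ^2 - 207 = 2√(410); squaring, (γ^2 - 207)^2 = 4·410, i.e. γ^4 - 414γ^2 + 42849 - 1640 = 0, i.e. γ^4 - 414γ^2 + 41209 = 0. So γ is a root of x^4 - 414x^2 + 41209. This polynomial is irreducible over Q: it has no rational root (each ±√2 ± √205 is irrational), and any factorization into two quadratics over Q would force √(410) ∈ Q (pairing opposite roots) or √2, √205 ∈ Q (other pairings), all impossible. Hence [Q(γ):Q] = 4 = [Q(√2, √205):Q], so Q(γ) = Q(√2, √205).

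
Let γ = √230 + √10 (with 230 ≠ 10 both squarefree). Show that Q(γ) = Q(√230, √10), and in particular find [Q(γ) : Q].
[Q(γ) : Q] = 4 (equivalently, Q(γ) = Q(√230, √10))

Obviously Q(γ) ⊆ Q(√230, √10), and [Q(√230, √10):Q] = 4 (since 230, 10 are distinct squarefree integers > 1 with 2300 not a perfect square). To show equality we compute the minimal polynomial of γ. From γ = √230 + √10: γ^2 = 230 + 2√(2300) + 10 = 240 + 2√(2300), so γ^2 - 240 = 2√(2300); squaring, (γ^2 - 240)^2 = 4·2300, i.e. γ^4 - 480γ^2 + 57600 - 9200 = 0, i.e. γ^4 - 480γ^2 + 48400 = 0. So γ is a root of x^4 - 480x^2 + 48400. This polynomial is irreducible over Q: it has no rational root (each ±√230 ± √10 is irrational), and any factorization into two quadratics over Q would force √(2300) ∈ Q (pairing opposite roots) or √230, √10 ∈ Q (other pairings), all impossible. Hence [Q(γ):Q] = 4 = [Q(√230, √10):Q], so Q(γ) = Q(√230, √10).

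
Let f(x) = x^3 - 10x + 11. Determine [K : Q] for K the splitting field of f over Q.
[K : Q] = 6

By the rational root test, any rational root of the monic integer polynomial f(x) = x^3 - 10x + 11 must be an integer dividing the constant term 11, i.e. one of ±{1, 11}. Evaluating: f(1) = 2, f(-1) = 20, f(11) = 1232, f(-11) = -1210; none is 0, so f has no rational root and is therefore irreducible over Q (a cubic with no linear factor over a field is irreducible). For an irreducible cubic, the Galois group is A_3 or S_3 according as the discriminant disc(f) = -4a^3 - 27b^2 = -4·(-10)^3 - 27·(11)^2 = 733 is or is not a square in Q. Here disc(f) = 733 is not a perfect square in Q, so the Galois group of f over Q is not contained in A_3 and must be all of S_3. The splitting field has degree |S_3| = 6 over Q, so [K : Q] = 6.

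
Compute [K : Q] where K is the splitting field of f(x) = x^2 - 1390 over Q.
[K : Q] = 2

f(x) = x^2 - 1390 factors as (x - √1390)(x + √1390). The splitting field is K = Q(√1390). Since 1390 is squarefree and > 1, it is not a perfect square, so x^2 - 1390 is irreducible over Q and [Q(√1390) : Q] = 2. Hence [K : Q] = 2.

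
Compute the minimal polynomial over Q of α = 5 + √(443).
m_α(x) = x^2 - 10x - 418

From α - 5 = √(443), squaring gives (α - 5)^2 = 443, i.e. α^2 - 10α + 25 = 443, so α^2 - 10α - 418 = 0. The discriminant of x^2 - 10x - 418 is (-10)^2 - 4·(-418) = 100 + 1672 = 1772, and 4·(443) is not a perfect square in Q since 443 is squarefree and ≠ 1. Hence x^2 - 10x - 418 is irreducible over Q and is the minimal polynomial of α.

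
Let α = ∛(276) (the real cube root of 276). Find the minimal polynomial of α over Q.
m_α(x) = x^3 - 276

α satisfies α^3 = 276, so x^3 - 276 annihilates α. By the rational root test, a rational root p/q (in lowest terms) of x^3 - 276 would satisfy p^3 = 276 q^3, forcing q = 1 and p^3 = 276; but 276 is not a perfect cube, contradiction. A monic cubic over Q with no rational root is irreducible (any nontrivial factorization would include a linear factor). Hence x^3 - 276 is the minimal polynomial of α, and in particular [Q(α):Q] = 3.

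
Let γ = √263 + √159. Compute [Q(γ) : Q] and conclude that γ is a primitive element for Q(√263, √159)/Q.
[Q(γ) : Q] = 4 (equivalently, Q(γ) = Q(√263, √159))

Obviously Q(γ) ⊆ Q(√263, √159), and [Q(√263, √159):Q] = 4 (since 263, 159 are distinct squarefree integers > 1 with 41817 not a perfect square). To show equality we compute the minimal polynomial of γ. From γ = √263 + √159: γ^2 = 263 + 2√(41817) + 159 = 422 + 2√(41817), so γ^2 - 422 = 2√(41817); squaring, (γ^2 - 422)^2 = 4·41817, i.e. γ^4 - 844γ^2 + 178084 - 167268 = 0, i.e. γ^4 - 844γ^2 + 10816 = 0. So γ is a root of x^4 - 844x^2 + 10816. This polynomial is irreducible over Q: it has no rational root (each ±√263 ± √159 is irrational), and any factorization into two quadratics over Q would force √(41817) ∈ Q (pairing opposite roots) or √263, √159 ∈ Q (other pairings), all impossible. Hence [Q(γ):Q] = 4 = [Q(√263, √159):Q], so Q(γ) = Q(√263, √159).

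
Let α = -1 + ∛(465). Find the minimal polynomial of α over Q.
m_α(x) = x^3 + 3x^2 + 3x - 464

Set β = α + 1 = ∛(465), so β^3 = 465. Then (α + 1)^3 - 465 = 0, i.e. α is a root of g(x) = (x + 1)^3 - 465 = x^3 + 3x^2 + 3x - 464. Since g(x) = h(x + 1) where h(x) = x^3 - 465, and h is irreducible over Q (because 465 is not a perfect cube, so h has no rational root, and a monic cubic with no rational root is irreducible), g is also irreducible (irreducibility is preserved under the substitution x → x + 1). Hence m_α(x) = x^3 + 3x^2 + 3x - 464.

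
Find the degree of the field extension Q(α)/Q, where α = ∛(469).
[Q(α):Q] = 3

The minimal polynomial of α is x^3 - 469, irreducible over Q since 469 is not a perfect cube (so x^3 - 469 has no rational root). Hence [Q(α):Q] = deg(m_α) = 3.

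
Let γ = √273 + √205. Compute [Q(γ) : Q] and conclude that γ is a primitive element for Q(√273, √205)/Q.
[Q(γ) : Q] = 4 (equivalently, Q(γ) = Q(√273, √205))

Obviously Q(γ) ⊆ Q(√273, √205), and [Q(√273, √205):Q] = 4 (since 273, 205 are distinct squarefree integers > 1 with 55965 not a perfect square). To show equality we compute the minimal polynomial of γ. From γ = √273 + √205: γ^2 = 273 + 2√(55965) + 205 = 478 + 2√(55965), so γ^2 - 478 = 2√(55965); squaring, (γ^2 - 478)^2 = 4·55965, i.e. γ^4 - 956γ^2 + 228484 - 223860 = 0, i.e. γ^4 - 956γ^2 + 4624 = 0. So γ is a root of x^4 - 956x^2 + 4624. This polynomial is irreducible over Q: it has no rational root (each ±√273 ± √205 is irrational), and any factorization into two quadratics over Q would force √(55965) ∈ Q (pairing opposite roots) or √273, √205 ∈ Q (other pairings), all impossible. Hence [Q(γ):Q] = 4 = [Q(√273, √205):Q], so Q(γ) = Q(√273, √205).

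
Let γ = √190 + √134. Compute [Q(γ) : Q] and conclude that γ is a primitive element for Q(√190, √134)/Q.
[Q(γ) : Q] = 4 (equivalently, Q(γ) = Q(√190, √134))

Obviously Q(γ) ⊆ Q(√190, √134), and [Q(√190, √134):Q] = 4 (since 190, 134 are distinct squarefree integers > 1 with 25460 not a perfect square). To show equality we compute the minimal polynomial of γ. From γ = √190 + √134: γ^2 = 190 + 2√(25460) + 134 = 324 + 2√(25460), so γ^2 - 324 = 2√(25460); squaring, (γ^2 - 324)^2 = 4·25460, i.e. γ^4 - 648γ^2 + 104976 - 101840 = 0, i.e. γ^4 - 648γ^2 + 3136 = 0. So γ is a root of x^4 - 648x^2 + 3136. This polynomial is irreducible over Q: it has no rational root (each ±√190 ± √134 is irrational), and any factorization into two quadratics over Q would force √(25460) ∈ Q (pairing opposite roots) or √190, √134 ∈ Q (other pairings), all impossible. Hence [Q(γ):Q] = 4 = [Q(√190, √134):Q], so Q(γ) = Q(√190, √134).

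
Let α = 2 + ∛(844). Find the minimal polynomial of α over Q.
m_α(x) = x^3 - 6x^2 + 12x - 852

Set β = α - 2 = ∛(844), so β^3 = 844. Then (α - 2)^3 - 844 = 0, i.e. α is a root of g(x) = (x - 2)^3 - 844 = x^3 - 6x^2 + 12x - 852. Since g(x) = h(x - 2) where h(x) = x^3 - 844, and h is irreducible over Q (because 844 is not a perfect cube, so h has no rational root, and a monic cubic with no rational root is irreducible), g is also irreducible (irreducibility is preserved under the substitution x → x - 2). Hence m_α(x) = x^3 - 6x^2 + 12x - 852.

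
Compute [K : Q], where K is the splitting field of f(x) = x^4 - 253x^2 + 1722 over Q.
[K : Q] = 4

Solving the quadratic in x^2: x^2 = (253 ± √(253^2 - 4·1722))/2 = (253 ± √57121)/2 = (253 ± 239)/2, giving x^2 = 7 or x^2 = 246. So f(x) = (x^2 - 7)(x^2 - 246) and the roots of f are ±√7, ±√246. Hence the splitting field is K = Q(√7, √246). Since 7 and 246 are distinct squarefree integers > 1, their product 1722 is not a perfect square, so √246 ∉ Q(√7). By the tower law [K:Q] = [Q(√7,√246):Q(√7)] · [Q(√7):Q] = 2 · 2 = 4.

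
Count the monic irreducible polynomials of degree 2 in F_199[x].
There are 19701 monic irreducible polynomials of degree 2 over F_199

Each element of F_{199^2} that lies in no proper subfield is a root of exactly one monic irreducible of degree 2 over F_199, and each such polynomial has 2 distinct roots in F_{199^2}. By Möbius inversion the count is N_199(2) = (1/2) Σ_{d|2} μ(2/d) · 199^d = (1/2)(μ(2)·199^1 + μ(1)·199^2) = 39402/2 = 19701.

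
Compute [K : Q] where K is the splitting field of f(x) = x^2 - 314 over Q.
[K : Q] = 2

f(x) = x^2 - 314 factors as (x - √314)(x + √314). The splitting field is K = Q(√314). Since 314 is squarefree and > 1, it is not a perfect square, so x^2 - 314 is irreducible over Q and [Q(√314) : Q] = 2. Hence [K : Q] = 2.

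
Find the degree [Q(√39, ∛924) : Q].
[Q(√39, ∛924) : Q] = 6

Let L = Q(√39, ∛924). Since Q(√39) ⊂ L and [Q(√39):Q] = 2, the tower law gives 2 | [L:Q]. Likewise Q(∛924) ⊂ L with [Q(∛924):Q] = 3 (because 924 is not a perfect cube), so 3 | [L:Q]. As gcd(2,3) = 1, [L:Q] is divisible by 6. Conversely L is generated over Q by √39 and ∛924, so [L:Q] ≤ 2·3 = 6. Therefore [Q(√39, ∛924) : Q] = 6.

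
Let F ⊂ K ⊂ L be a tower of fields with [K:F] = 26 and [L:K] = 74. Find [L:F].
[L:F] = 1924

The tower law says that for any tower of field extensions F ⊂ K ⊂ L with finite degrees, [L:F] = [L:K] · [K:F]. Here this gives [L:F] = 74 · 26 = 1924.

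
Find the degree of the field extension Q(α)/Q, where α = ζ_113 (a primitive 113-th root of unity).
[Q(α):Q] = 112

The minimal polynomial of ζ_113 over Q is the 113-th cyclotomic polynomial Φ_113(x), which is irreducible over Q and has degree φ(113) = 112. Hence [Q(α):Q] = φ(113) = 112.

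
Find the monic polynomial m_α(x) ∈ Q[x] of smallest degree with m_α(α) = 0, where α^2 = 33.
m_α(x) = x^2 - 33

α satisfies α^2 - 33 = 0, so x^2 - 33 annihilates α. Since d = 33 is squarefree and ≠ 1, it is not a perfect square in Q, so x^2 - 33 has no rational root and is therefore irreducible over Q (a degree-2 polynomial over a field is irreducible iff it has no root). Hence m_α(x) = x^2 - 33.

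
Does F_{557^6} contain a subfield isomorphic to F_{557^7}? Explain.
No: F_{557^7} is not a subfield of F_{557^6}

F_{p^m} embeds in F_{p^n} iff m | n. Here 7 ∤ 6 (since 6 = 0·7 + 6 with remainder 6 ≠ 0), so F_{557^7} is not a subfield of F_{557^6}. Equivalently: if it were, the tower law would give 7 = [F_{557^7}:F_557] dividing [F_{557^6}:F_557] = 6, contradiction.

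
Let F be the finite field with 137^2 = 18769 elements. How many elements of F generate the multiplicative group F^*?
There are φ(18768) = 5632 primitive elements

F_q^* is cyclic of order q - 1 = 18768. A cyclic group of order m has exactly φ(m) generators. Here m = 18768 = 2^4 · 3 · 17 · 23, so the number of primitive elements is φ(18768) = 5632.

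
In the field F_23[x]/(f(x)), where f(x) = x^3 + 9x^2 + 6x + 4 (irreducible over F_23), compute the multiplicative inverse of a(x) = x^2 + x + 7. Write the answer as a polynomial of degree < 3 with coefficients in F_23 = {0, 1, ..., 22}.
a(x)^(-1) ≡ 3x^2 + 2x + 4 (mod f(x))

Since f is irreducible over F_23, F_23[x]/(f) is a field and a(x) ≠ 0 has an inverse. Apply the extended Euclidean algorithm to f(x) and a(x) in F_23[x]: f(x) = (x + 8)·a(x) + (14x + 17);  a(x) = (5x + 17)·(14x + 17) + (17). The last nonzero remainder is the constant 17 = gcd(f, a) in F_23. Back-substituting through the division chain expresses 17 = s(x)·a(x) + t(x)·f(x) with s(x) ≡ 5x^2 + 11x + 22 (mod f), so (5x^2 + 11x + 22)·a(x) ≡ 17 (mod f). Multiplying by 17^(-1) ≡ 19 in F_23 gives a(x)^(-1) ≡ 19·(5x^2 + 11x + 22) ≡ 3x^2 + 2x + 4 (mod f). Check: (x^2 + x + 7)·(3x^2 + 2x + 4) = 3x^4 + 5x^3 + 4x^2 + 18x + 5 ≡ 1 (mod x^3 + 9x^2 + 6x + 4).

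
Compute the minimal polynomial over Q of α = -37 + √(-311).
m_α(x) = x^2 + 74x + 1680

From α + 37 = √(-311), squaring gives (α + 37)^2 = -311, i.e. α^2 + 74α + 1369 = -311, so α^2 + 74α + 1680 = 0. The discriminant of x^2 + 74x + 1680 is (74)^2 - 4·(1680) = 5476 - 6720 = -1244, and 4·(-311) is not a perfect square in Q since -311 is squarefree and ≠ 1. Hence x^2 + 74x + 1680 is irreducible over Q and is the minimal polynomial of α.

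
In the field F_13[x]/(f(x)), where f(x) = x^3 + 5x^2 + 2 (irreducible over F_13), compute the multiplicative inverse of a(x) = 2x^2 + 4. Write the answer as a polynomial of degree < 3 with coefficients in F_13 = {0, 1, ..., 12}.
a(x)^(-1) ≡ 11x^2 + 11x + 5 (mod f(x))

Since f is irreducible over F_13, F_13[x]/(f) is a field and a(x) ≠ 0 has an inverse. Apply the extended Euclidean algorithm to f(x) and a(x) in F_13[x]: f(x) = (7x + 9)·a(x) + (11x + 5);  a(x) = (12x + 4)·(11x + 5) + (10). The last nonzero remainder is the constant 10 = gcd(f, a) in F_13. Back-substituting through the division chain expresses 10 = s(x)·a(x) + t(x)·f(x) with s(x) ≡ 6x^2 + 6x + 11 (mod f), so (6x^2 + 6x + 11)·a(x) ≡ 10 (mod f). Multiplying by 10^(-1) ≡ 4 in F_13 gives a(x)^(-1) ≡ 4·(6x^2 + 6x + 11) ≡ 11x^2 + 11x + 5 (mod f). Check: (2x^2 + 4)·(11x^2 + 11x + 5) = 9x^4 + 9x^3 + 2x^2 + 5x + 7 ≡ 1 (mod x^3 + 5x^2 + 2).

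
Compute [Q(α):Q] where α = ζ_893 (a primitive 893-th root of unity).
[Q(α):Q] = 828

The minimal polynomial of ζ_893 over Q is the 893-th cyclotomic polynomial Φ_893(x), which is irreducible over Q and has degree φ(893) = 828. Hence [Q(α):Q] = φ(893) = 828.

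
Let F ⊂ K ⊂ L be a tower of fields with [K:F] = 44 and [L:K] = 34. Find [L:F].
[L:F] = 1496

The tower law says that for any tower of field extensions F ⊂ K ⊂ L with finite degrees, [L:F] = [L:K] · [K:F]. Here this gives [L:F] = 34 · 44 = 1496.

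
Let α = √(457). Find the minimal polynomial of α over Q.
m_α(x) = x^2 - 457

α satisfies α^2 - 457 = 0, so x^2 - 457 annihilates α. Since d = 457 is squarefree and ≠ 1, it is not a perfect square in Q, so x^2 - 457 has no rational root and is therefore irreducible over Q (a degree-2 polynomial over a field is irreducible iff it has no root). Hence m_α(x) = x^2 - 457.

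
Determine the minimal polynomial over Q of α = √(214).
m_α(x) = x^2 - 214

α satisfies α^2 - 214 = 0, so x^2 - 214 annihilates α. Since d = 214 is squarefree and ≠ 1, it is not a perfect square in Q, so x^2 - 214 has no rational root and is therefore irreducible over Q (a degree-2 polynomial over a field is irreducible iff it has no root). Hence m_α(x) = x^2 - 214.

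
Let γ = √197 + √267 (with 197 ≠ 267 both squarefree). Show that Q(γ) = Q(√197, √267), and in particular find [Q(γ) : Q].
[Q(γ) : Q] = 4 (equivalently, Q(γ) = Q(√197, √267))

Obviously Q(γ) ⊆ Q(√197, √267), and [Q(√197, √267):Q] = 4 (since 197, 267 are distinct squarefree integers > 1 with 52599 not a perfect square). To show equality we compute the minimal polynomial of γ. From γ = √197 + √267: γ^2 = 197 + 2√(52599) + 267 = 464 + 2√(52599), so γ^2 - 464 = 2√(52599); squaring, (γ^2 - 464)^2 = 4·52599, i.e. γ^4 - 928γ^2 + 215296 - 210396 = 0, i.e. γ^4 - 928γ^2 + 4900 = 0. So γ is a root of x^4 - 928x^2 + 4900. This polynomial is irreducible over Q: it has no rational root (each ±√197 ± √267 is irrational), and any factorization into two quadratics over Q would force √(52599) ∈ Q (pairing opposite roots) or √197, √267 ∈ Q (other pairings), all impossible. Hence [Q(γ):Q] = 4 = [Q(√197, √267):Q], so Q(γ) = Q(√197, √267).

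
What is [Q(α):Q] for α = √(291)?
[Q(α):Q] = 2

[Q(α):Q] equals the degree of the minimal polynomial of α. Here α^2 = 291 and x^2 - 291 is irreducible (d = 291 is squarefree, ≠ 1, hence not a square), so deg(m_α) = 2. Thus [Q(α):Q] = 2.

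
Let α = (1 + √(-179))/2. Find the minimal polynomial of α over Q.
m_α(x) = x^2 - x + 45

From 2α - 1 = √(-179), squaring gives (2α - 1)^2 = -179, i.e. 4α^2 - 4α + 1 = -179, so α^2 - α + (1 + 179)/4 = 0. Since -179 ≡ 1 (mod 4), (1 + 179)/4 = 45 ∈ Z. The polynomial x^2 - x + 45 has discriminant 1 - 4·(45) = -179, which is not a perfect square in Q (d = -179 is squarefree and ≠ 1), so x^2 - x + 45 is irreducible over Q. It is the minimal polynomial of α.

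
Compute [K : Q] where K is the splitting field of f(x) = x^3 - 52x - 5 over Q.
[K : Q] = 6

By the rational root test, any rational root of the monic integer polynomial f(x) = x^3 - 52x - 5 must be an integer dividing the constant term -5, i.e. one of ±{1, 5}. Evaluating: f(1) = -56, f(-1) = 46, f(5) = -140, f(-5) = 130; none is 0, so f has no rational root and is therefore irreducible over Q (a cubic with no linear factor over a field is irreducible). For an irreducible cubic, the Galois group is A_3 or S_3 according as the discriminant disc(f) = -4a^3 - 27b^2 = -4·(-52)^3 - 27·(-5)^2 = 561757 is or is not a square in Q. Here disc(f) = 561757 is not a perfect square in Q, so the Galois group of f over Q is not contained in A_3 and must be all of S_3. The splitting field has degree |S_3| = 6 over Q, so [K : Q] = 6.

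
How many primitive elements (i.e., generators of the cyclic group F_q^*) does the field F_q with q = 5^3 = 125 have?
There are φ(124) = 60 primitive elements

F_q^* is cyclic of order q - 1 = 124. A cyclic group of order m has exactly φ(m) generators. Here m = 124 = 2^2 · 31, so the number of primitive elements is φ(124) = 60.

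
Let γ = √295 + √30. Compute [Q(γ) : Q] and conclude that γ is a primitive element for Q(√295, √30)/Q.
[Q(γ) : Q] = 4 (equivalently, Q(γ) = Q(√295, √30))

Obviously Q(γ) ⊆ Q(√295, √30), and [Q(√295, √30):Q] = 4 (since 295, 30 are distinct squarefree integers > 1 with 8850 not a perfect square). To show equality we compute the minimal polynomial of γ. From γ = √295 + √30: γ^2 = 295 + 2√(8850) + 30 = 325 + 2√(8850), so γ^2 - 325 = 2√(8850); squaring, (γ^2 - 325)^2 = 4·8850, i.e. γ^4 - 650γ^2 + 105625 - 35400 = 0, i.e. γ^4 - 650γ^2 + 70225 = 0. So γ is a root of x^4 - 650x^2 + 70225. This polynomial is irreducible over Q: it has no rational root (each ±√295 ± √30 is irrational), and any factorization into two quadratics over Q would force √(8850) ∈ Q (pairing opposite roots) or √295, √30 ∈ Q (other pairings), all impossible. Hence [Q(γ):Q] = 4 = [Q(√295, √30):Q], so Q(γ) = Q(√295, √30).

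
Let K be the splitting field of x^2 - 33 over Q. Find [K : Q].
[K : Q] = 2

f(x) = x^2 - 33 factors as (x - √33)(x + √33). The splitting field is K = Q(√33). Since 33 is squarefree and > 1, it is not a perfect square, so x^2 - 33 is irreducible over Q and [Q(√33) : Q] = 2. Hence [K : Q] = 2.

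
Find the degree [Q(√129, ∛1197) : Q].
[Q(√129, ∛1197) : Q] = 6

Let L = Q(√129, ∛1197). Since Q(√129) ⊂ L and [Q(√129):Q] = 2, the tower law gives 2 | [L:Q]. Likewise Q(∛1197) ⊂ L with [Q(∛1197):Q] = 3 (because 1197 is not a perfect cube), so 3 | [L:Q]. As gcd(2,3) = 1, [L:Q] is divisible by 6. Conversely L is generated over Q by √129 and ∛1197, so [L:Q] ≤ 2·3 = 6. Therefore [Q(√129, ∛1197) : Q] = 6.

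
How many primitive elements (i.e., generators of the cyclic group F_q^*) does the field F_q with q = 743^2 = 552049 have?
There are φ(552048) = 149760 primitive elements

F_q^* is cyclic of order q - 1 = 552048. A cyclic group of order m has exactly φ(m) generators. Here m = 552048 = 2^4 · 3 · 7 · 31 · 53, so the number of primitive elements is φ(552048) = 149760.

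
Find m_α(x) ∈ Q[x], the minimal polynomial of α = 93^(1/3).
m_α(x) = x^3 - 93

α satisfies α^3 = 93, so x^3 - 93 annihilates α. By the rational root test, a rational root p/q (in lowest terms) of x^3 - 93 would satisfy p^3 = 93 q^3, forcing q = 1 and p^3 = 93; but 93 is not a perfect cube, contradiction. A monic cubic over Q with no rational root is irreducible (any nontrivial factorization would include a linear factor). Hence x^3 - 93 is the minimal polynomial of α, and in particular [Q(α):Q] = 3.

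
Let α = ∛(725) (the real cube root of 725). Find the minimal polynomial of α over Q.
m_α(x) = x^3 - 725

α satisfies α^3 = 725, so x^3 - 725 annihilates α. By the rational root test, a rational root p/q (in lowest terms) of x^3 - 725 would satisfy p^3 = 725 q^3, forcing q = 1 and p^3 = 725; but 725 is not a perfect cube, contradiction. A monic cubic over Q with no rational root is irreducible (any nontrivial factorization would include a linear factor). Hence x^3 - 725 is the minimal polynomial of α, and in particular [Q(α):Q] = 3.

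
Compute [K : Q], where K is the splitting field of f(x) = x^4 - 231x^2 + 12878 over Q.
[K : Q] = 4

Solving the quadratic in x^2: x^2 = (231 ± √(231^2 - 4·12878))/2 = (231 ± √1849)/2 = (231 ± 43)/2, giving x^2 = 94 or x^2 = 137. So f(x) = (x^2 - 94)(x^2 - 137) and the roots of f are ±√94, ±√137. Hence the splitting field is K = Q(√94, √137). Since 94 and 137 are distinct squarefree integers > 1, their product 12878 is not a perfect square, so √137 ∉ Q(√94). By the tower law [K:Q] = [Q(√94,√137):Q(√94)] · [Q(√94):Q] = 2 · 2 = 4.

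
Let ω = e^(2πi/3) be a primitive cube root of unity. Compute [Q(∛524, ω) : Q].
[Q(∛524, ω) : Q] = 6

[Q(∛524):Q] = 3 (min poly x^3 - 524, irreducible since 524 is not a perfect cube). [Q(ω):Q] = 2 (min poly x^2 + x + 1). Since Q(∛524) ⊂ R and ω ∉ R, we have ω ∉ Q(∛524), so x^2 + x + 1 remains irreducible over Q(∛524) and [Q(∛524, ω) : Q(∛524)] = 2. By the tower law, [Q(∛524, ω) : Q] = 3 · 2 = 6. (In fact Q(∛524, ω) is the splitting field of x^3 - 524 over Q.)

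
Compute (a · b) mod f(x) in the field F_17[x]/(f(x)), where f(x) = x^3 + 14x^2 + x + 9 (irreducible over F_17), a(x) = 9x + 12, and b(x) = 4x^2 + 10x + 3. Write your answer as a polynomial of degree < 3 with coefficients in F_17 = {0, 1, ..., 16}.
a · b ≡ 8x^2 + 9x + 1 (mod f(x))

Multiply in F_17[x]: a(x)·b(x) = (9x + 12)·(4x^2 + 10x + 3) = 2x^3 + 2x^2 + 11x + 2. This has degree ≥ 3, so divide by f(x) over F_17: 2x^3 + 2x^2 + 11x + 2 = (2)·(x^3 + 14x^2 + x + 9) + (8x^2 + 9x + 1). Hence a·b ≡ 8x^2 + 9x + 1 (mod f). (F_17[x]/(f) is a field with 17^3 = 4913 elements since f is irreducible of degree 3.)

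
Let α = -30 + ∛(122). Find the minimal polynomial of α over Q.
m_α(x) = x^3 + 90x^2 + 2700x + 26878

Set β = α + 30 = ∛(122), so β^3 = 122. Then (α + 30)^3 - 122 = 0, i.e. α is a root of g(x) = (x + 30)^3 - 122 = x^3 + 90x^2 + 2700x + 26878. Since g(x) = h(x + 30) where h(x) = x^3 - 122, and h is irreducible over Q (because 122 is not a perfect cube, so h has no rational root, and a monic cubic with no rational root is irreducible), g is also irreducible (irreducibility is preserved under the substitution x → x + 30). Hence m_α(x) = x^3 + 90x^2 + 2700x + 26878.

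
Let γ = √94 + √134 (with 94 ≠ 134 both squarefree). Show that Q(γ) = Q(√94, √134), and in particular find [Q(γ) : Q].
[Q(γ) : Q] = 4 (equivalently, Q(γ) = Q(√94, √134))

Obviously Q(γ) ⊆ Q(√94, √134), and [Q(√94, √134):Q] = 4 (since 94, 134 are distinct squarefree integers > 1 with 12596 not a perfect square). To show equality we compute the minimal polynomial of γ. From γ = √94 + √134: γ^2 = 94 + 2√(12596) + 134 = 228 + 2√(12596), so γ^2 - 228 = 2√(12596); squaring, (γ^2 - 228)^2 = 4·12596, i.e. γ^4 - 456γ^2 + 51984 - 50384 = 0, i.e. γ^4 - 456γ^2 + 1600 = 0. So γ is a root of x^4 - 456x^2 + 1600. This polynomial is irreducible over Q: it has no rational root (each ±√94 ± √134 is irrational), and any factorization into two quadratics over Q would force √(12596) ∈ Q (pairing opposite roots) or √94, √134 ∈ Q (other pairings), all impossible. Hence [Q(γ):Q] = 4 = [Q(√94, √134):Q], so Q(γ) = Q(√94, √134).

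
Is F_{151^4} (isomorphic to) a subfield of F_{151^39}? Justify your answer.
No: F_{151^4} is not a subfield of F_{151^39}

F_{p^m} embeds in F_{p^n} iff m | n. Here 4 ∤ 39 (since 39 = 9·4 + 3 with remainder 3 ≠ 0), so F_{151^4} is not a subfield of F_{151^39}. Equivalently: if it were, the tower law would give 4 = [F_{151^4}:F_151] dividing [F_{151^39}:F_151] = 39, contradiction.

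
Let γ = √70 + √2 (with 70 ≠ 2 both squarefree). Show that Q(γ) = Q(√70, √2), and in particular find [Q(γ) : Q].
[Q(γ) : Q] = 4 (equivalently, Q(γ) = Q(√70, √2))

Obviously Q(γ) ⊆ Q(√70, √2), and [Q(√70, √2):Q] = 4 (since 70, 2 are distinct squarefree integers > 1 with 140 not a perfect square). To show equality we compute the minimal polynomial of γ. From γ = √70 + √2: γ^2 = 70 + 2√(140) + 2 = 72 + 2√(140), so γ^2 - 72 = 2√(140); squaring, (γ^2 - 72)^2 = 4·140, i.e. γ^4 - 144γ^2 + 5184 - 560 = 0, i.e. γ^4 - 144γ^2 + 4624 = 0. So γ is a root of x^4 - 144x^2 + 4624. This polynomial is irreducible over Q: it has no rational root (each ±√70 ± √2 is irrational), and any factorization into two quadratics over Q would force √(140) ∈ Q (pairing opposite roots) or √70, √2 ∈ Q (other pairings), all impossible. Hence [Q(γ):Q] = 4 = [Q(√70, √2):Q], so Q(γ) = Q(√70, √2).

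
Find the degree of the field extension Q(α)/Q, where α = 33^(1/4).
[Q(α):Q] = 4

α is a root of x^4 - 33. By Eisenstein's criterion at the prime p = 3 (which divides the constant term 33 but p^2 = 9 does not, since 33 is squarefree), x^4 - 33 is irreducible over Q. Hence [Q(α):Q] = 4.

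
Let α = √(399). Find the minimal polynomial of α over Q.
m_α(x) = x^2 - 399

α satisfies α^2 - 399 = 0, so x^2 - 399 annihilates α. Since d = 399 is squarefree and ≠ 1, it is not a perfect square in Q, so x^2 - 399 has no rational root and is therefore irreducible over Q (a degree-2 polynomial over a field is irreducible iff it has no root). Hence m_α(x) = x^2 - 399.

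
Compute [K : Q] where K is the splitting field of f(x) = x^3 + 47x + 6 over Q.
[K : Q] = 6

By the rational root test, any rational root of the monic integer polynomial f(x) = x^3 + 47x + 6 must be an integer dividing the constant term 6, i.e. one of ±{1, 2, 3, 6}. Evaluating: f(1) = 54, f(-1) = -42, f(2) = 108, f(-2) = -96, f(3) = 174, f(-3) = -162, f(6) = 504, f(-6) = -492; none is 0, so f has no rational root and is therefore irreducible over Q (a cubic with no linear factor over a field is irreducible). For an irreducible cubic, the Galois group is A_3 or S_3 according as the discriminant disc(f) = -4a^3 - 27b^2 = -4·(47)^3 - 27·(6)^2 = -416264 is or is not a square in Q. Here disc(f) = -416264 is not a perfect square in Q, so the Galois group of f over Q is not contained in A_3 and must be all of S_3. The splitting field has degree |S_3| = 6 over Q, so [K : Q] = 6.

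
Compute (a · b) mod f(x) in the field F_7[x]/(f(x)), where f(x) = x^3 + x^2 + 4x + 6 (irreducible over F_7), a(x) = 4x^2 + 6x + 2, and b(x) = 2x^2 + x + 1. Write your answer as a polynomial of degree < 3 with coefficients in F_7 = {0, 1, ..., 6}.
a · b ≡ 2x^2 + 5x + 3 (mod f(x))

Multiply in F_7[x]: a(x)·b(x) = (4x^2 + 6x + 2)·(2x^2 + x + 1) = x^4 + 2x^3 + x + 2. This has degree ≥ 3, so divide by f(x) over F_7: x^4 + 2x^3 + x + 2 = (x + 1)·(x^3 + x^2 + 4x + 6) + (2x^2 + 5x + 3). Hence a·b ≡ 2x^2 + 5x + 3 (mod f). (F_7[x]/(f) is a field with 7^3 = 343 elements since f is irreducible of degree 3.)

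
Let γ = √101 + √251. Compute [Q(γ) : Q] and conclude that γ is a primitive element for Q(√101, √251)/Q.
[Q(γ) : Q] = 4 (equivalently, Q(γ) = Q(√101, √251))

Obviously Q(γ) ⊆ Q(√101, √251), and [Q(√101, √251):Q] = 4 (since 101, 251 are distinct squarefree integers > 1 with 25351 not a perfect square). To show equality we compute the minimal polynomial of γ. From γ = √101 + √251: γ^2 = 101 + 2√(25351) + 251 = 352 + 2√(25351), so γ^2 - 352 = 2√(25351); squaring, (γ^2 - 352)^2 = 4·25351, i.e. γ^4 - 704γ^2 + 123904 - 101404 = 0, i.e. γ^4 - 704γ^2 + 22500 = 0. So γ is a root of x^4 - 704x^2 + 22500. This polynomial is irreducible over Q: it has no rational root (each ±√101 ± √251 is irrational), and any factorization into two quadratics over Q would force √(25351) ∈ Q (pairing opposite roots) or √101, √251 ∈ Q (other pairings), all impossible. Hence [Q(γ):Q] = 4 = [Q(√101, √251):Q], so Q(γ) = Q(√101, √251).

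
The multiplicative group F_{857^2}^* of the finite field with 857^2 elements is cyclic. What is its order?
|F_{857^2}^*| = 734448

F_{857^2} has 857^2 = 734449 elements; its multiplicative group consists of all nonzero elements, so |F_{857^2}^*| = 734449 - 1 = 734448. (It is cyclic since any finite subgroup of the multiplicative group of a field is cyclic.)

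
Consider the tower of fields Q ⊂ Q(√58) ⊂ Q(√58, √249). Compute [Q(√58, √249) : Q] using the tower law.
[Q(√58, √249) : Q] = 4

[Q(√58):Q] = 2 (min poly x^2 - 58, irreducible since 58 is squarefree > 1). For the top step, suppose √249 ∈ Q(√58), say √249 = c + d√58 with c, d ∈ Q. Squaring: 249 = c^2 + 58d^2 + 2cd√58. Since √58 ∉ Q this forces 2cd = 0. If d = 0 then √249 = c ∈ Q, contradicting 249 squarefree > 1. If c = 0 then 249 = 58d^2, so 58·249 = (58d)^2 is a perfect square in Q — but 58·249 = 14442 is not a perfect square (since 58 and 249 are distinct squarefree integers). Contradiction. Hence √249 ∉ Q(√58), so x^2 - 249 stays irreducible over Q(√58) and [Q(√58, √249) : Q(√58)] = 2. By the tower law, [Q(√58, √249) : Q] = 2 · 2 = 4.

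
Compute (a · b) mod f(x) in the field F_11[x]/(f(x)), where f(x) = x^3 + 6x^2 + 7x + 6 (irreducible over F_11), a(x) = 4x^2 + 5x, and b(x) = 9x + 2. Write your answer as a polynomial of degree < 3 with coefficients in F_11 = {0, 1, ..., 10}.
a · b ≡ 2x^2 + 4 (mod f(x))

Multiply in F_11[x]: a(x)·b(x) = (4x^2 + 5x)·(9x + 2) = 3x^3 + 9x^2 + 10x. This has degree ≥ 3, so divide by f(x) over F_11: 3x^3 + 9x^2 + 10x = (3)·(x^3 + 6x^2 + 7x + 6) + (2x^2 + 4). Hence a·b ≡ 2x^2 + 4 (mod f). (F_11[x]/(f) is a field with 11^3 = 1331 elements since f is irreducible of degree 3.)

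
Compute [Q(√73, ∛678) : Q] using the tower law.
[Q(√73, ∛678) : Q] = 6

Let L = Q(√73, ∛678). Since Q(√73) ⊂ L and [Q(√73):Q] = 2, the tower law gives 2 | [L:Q]. Likewise Q(∛678) ⊂ L with [Q(∛678):Q] = 3 (because 678 is not a perfect cube), so 3 | [L:Q]. As gcd(2,3) = 1, [L:Q] is divisible by 6. Conversely L is generated over Q by √73 and ∛678, so [L:Q] ≤ 2·3 = 6. Therefore [Q(√73, ∛678) : Q] = 6.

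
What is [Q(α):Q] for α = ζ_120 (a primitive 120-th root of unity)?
[Q(α):Q] = 32

The minimal polynomial of ζ_120 over Q is the 120-th cyclotomic polynomial Φ_120(x), which is irreducible over Q and has degree φ(120) = 32. Hence [Q(α):Q] = φ(120) = 32.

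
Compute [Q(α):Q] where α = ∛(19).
[Q(α):Q] = 3

The minimal polynomial of α is x^3 - 19, irreducible over Q since 19 is not a perfect cube (so x^3 - 19 has no rational root). Hence [Q(α):Q] = deg(m_α) = 3.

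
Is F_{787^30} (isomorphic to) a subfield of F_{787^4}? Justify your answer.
No: F_{787^30} is not a subfield of F_{787^4}

F_{p^m} embeds in F_{p^n} iff m | n. Here 30 ∤ 4 (since 4 = 0·30 + 4 with remainder 4 ≠ 0), so F_{787^30} is not a subfield of F_{787^4}. Equivalently: if it were, the tower law would give 30 = [F_{787^30}:F_787] dividing [F_{787^4}:F_787] = 4, contradiction.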